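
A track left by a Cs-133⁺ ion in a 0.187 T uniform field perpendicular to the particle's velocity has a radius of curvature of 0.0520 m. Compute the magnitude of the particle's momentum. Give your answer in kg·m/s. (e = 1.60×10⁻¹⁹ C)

p ≈ 1.56×10^-21 kg·m/s

Since qvB = mv²/r, the momentum p = mv = qBr.
p = (1×1.60×10^-19)(0.187)(0.0520) = 1.56×10^-21 kg·m/s.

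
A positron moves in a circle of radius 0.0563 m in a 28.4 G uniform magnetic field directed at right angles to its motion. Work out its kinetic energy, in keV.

K ≈ 2.25 keV

v = qBr/m = (1×1.60×10^-19)(2.84×10^-3)(0.0563) / (9.11×10^-31) = 2.81×10^7 m/s.
K = ½mv² = 0.5·(9.11×10^-31)·(2.81×10^7)² = 3.59×10^-16 J = 2.25 keV.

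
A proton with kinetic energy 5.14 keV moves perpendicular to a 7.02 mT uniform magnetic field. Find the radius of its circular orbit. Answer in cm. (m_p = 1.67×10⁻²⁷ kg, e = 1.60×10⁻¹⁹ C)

r ≈ 148 cm

Convert the energy: K = 5.14 keV = 8.22×10^-16 J.
v = √(2K/m) = √(2·8.22×10^-16/1.67×10^-27) = 9.92×10^5 m/s.
r = mv/(qB) = (1.67×10^-27)(9.92×10^5) / [(1×1.60×10^-19)(7.02×10^-3)] = 1.48 m.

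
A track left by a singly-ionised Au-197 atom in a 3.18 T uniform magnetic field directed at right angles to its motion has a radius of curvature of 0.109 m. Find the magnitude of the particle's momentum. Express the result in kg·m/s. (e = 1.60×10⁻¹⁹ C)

p ≈ 5.55×10^-20 kg·m/s

Since qvB = mv²/r, the momentum p = mv = qBr.
p = (1×1.60×10^-19)(3.18)(0.109) = 5.55×10^-20 kg·m/s.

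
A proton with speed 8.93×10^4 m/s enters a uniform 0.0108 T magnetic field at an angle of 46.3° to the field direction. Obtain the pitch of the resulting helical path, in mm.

The velocity component along B is v∥ = v cos46.3° = 6.17×10^4 m/s.
The cyclotron period T = 2πm/(qB) = 6.07×10^-6 s is set by m, q, B alone.
Pitch = v∥·T = (6.17×10^4)(6.07×10^-6) = 0.375 m.

pitch ≈ 375 mm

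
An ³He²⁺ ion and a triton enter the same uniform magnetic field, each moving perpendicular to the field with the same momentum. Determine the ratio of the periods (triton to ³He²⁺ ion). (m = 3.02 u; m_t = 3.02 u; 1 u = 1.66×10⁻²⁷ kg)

ratio ≈ 2.00

T = 2πm/(qB) is independent of speed, so T₂/T₁ = (m₂/q₂)/(m₁/q₁).
T_{triton}/T_{³He²⁺ ion} = (5.01×10^-27/1e) / (5.01×10^-27/2e) = 2.00.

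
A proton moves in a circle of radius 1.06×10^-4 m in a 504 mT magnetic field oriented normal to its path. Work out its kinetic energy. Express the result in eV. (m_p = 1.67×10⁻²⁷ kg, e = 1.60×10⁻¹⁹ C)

v = qBr/m = (1×1.60×10^-19)(0.504)(1.06×10^-4) / (1.67×10^-27) = 5120 m/s.
K = ½mv² = 0.5·(1.67×10^-27)·(5120)² = 2.19×10^-20 J = 0.137 eV.

K ≈ 0.137 eV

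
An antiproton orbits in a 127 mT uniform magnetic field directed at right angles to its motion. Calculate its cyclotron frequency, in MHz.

f = qB/(2πm) = (1×1.60×10^-19)(0.127) / [2π(1.67×10^-27)] = 1.94×10^6 Hz.

f ≈ 1.94 MHz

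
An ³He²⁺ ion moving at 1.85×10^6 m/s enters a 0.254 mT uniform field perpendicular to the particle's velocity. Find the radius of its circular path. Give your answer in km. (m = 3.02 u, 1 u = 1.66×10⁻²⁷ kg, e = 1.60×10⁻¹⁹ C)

The magnetic force provides the centripetal force: qvB = mv²/r, so r = mv/(qB).
r = (5.01×10^-27 kg)(1.85×10^6 m/s) / [(2×1.60×10^-19 C)(2.54×10^-4 T)] = 114 m.

r ≈ 0.114 km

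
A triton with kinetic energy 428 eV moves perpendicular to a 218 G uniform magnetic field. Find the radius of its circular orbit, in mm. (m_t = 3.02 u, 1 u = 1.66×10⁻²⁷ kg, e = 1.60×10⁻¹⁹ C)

Convert the energy: K = 428 eV = 6.85×10^-17 J.
v = √(2K/m) = √(2·6.85×10^-17/5.01×10^-27) = 1.65×10^5 m/s.
r = mv/(qB) = (5.01×10^-27)(1.65×10^5) / [(1×1.60×10^-19)(0.0218)] = 0.238 m.

r ≈ 238 mm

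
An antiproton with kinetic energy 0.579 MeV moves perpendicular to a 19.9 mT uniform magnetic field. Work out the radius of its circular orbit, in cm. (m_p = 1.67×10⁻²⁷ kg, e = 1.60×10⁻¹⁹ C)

Convert the energy: K = 0.579 MeV = 9.26×10^-14 J.
v = √(2K/m) = √(2·9.26×10^-14/1.67×10^-27) = 1.05×10^7 m/s.
r = mv/(qB) = (1.67×10^-27)(1.05×10^7) / [(1×1.60×10^-19)(0.0199)] = 5.52 m.

r ≈ 552 cm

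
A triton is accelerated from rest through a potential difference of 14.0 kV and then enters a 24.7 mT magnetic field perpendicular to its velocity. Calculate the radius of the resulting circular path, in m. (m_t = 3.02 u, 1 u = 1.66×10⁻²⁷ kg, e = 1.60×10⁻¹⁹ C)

r ≈ 1.20 m

The kinetic energy gained is K = qV = (1×1.60×10^-19)(1.40×10^4) = 2.24×10^-15 J.
v = √(2K/m) = 9.45×10^5 m/s.
r = mv/(qB) = (5.01×10^-27)(9.45×10^5) / [(1×1.60×10^-19)(0.0247)] = 1.20 m.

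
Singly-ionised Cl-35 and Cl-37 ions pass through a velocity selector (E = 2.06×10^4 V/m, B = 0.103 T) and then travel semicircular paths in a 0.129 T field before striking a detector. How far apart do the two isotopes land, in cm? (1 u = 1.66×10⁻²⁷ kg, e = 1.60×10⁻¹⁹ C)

Both emerge at v = E/B₁ = 2.00×10^5 m/s.
r = mv/(qB₂), so r₁ = 0.5630 m and r₂ = 0.5952 m, giving Δr = 0.0322 m.
After a semicircle each ion lands a diameter 2r from the entry slit, so the separation is 2Δr = 0.0643 m.

Δd ≈ 6.43 cm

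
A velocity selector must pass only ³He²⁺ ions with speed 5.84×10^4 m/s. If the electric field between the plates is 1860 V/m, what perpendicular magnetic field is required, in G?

B ≈ 318 G

qE = qvB ⇒ B = E/v = (1860) / (5.84×10^4) = 0.0318 T.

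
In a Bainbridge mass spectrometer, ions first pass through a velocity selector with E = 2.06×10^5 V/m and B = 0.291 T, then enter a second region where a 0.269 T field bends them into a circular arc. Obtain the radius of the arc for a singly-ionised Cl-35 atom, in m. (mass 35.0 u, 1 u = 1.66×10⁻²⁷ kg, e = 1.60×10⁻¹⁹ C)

r ≈ 0.956 m

The selector passes v = E/B = 2.06×10^5/0.291 = 7.08×10^5 m/s.
In the deflection region, r = mv/(qB₂) = (5.81×10^-26)(7.08×10^5) / [(1×1.60×10^-19)(0.269)] = 0.956 m.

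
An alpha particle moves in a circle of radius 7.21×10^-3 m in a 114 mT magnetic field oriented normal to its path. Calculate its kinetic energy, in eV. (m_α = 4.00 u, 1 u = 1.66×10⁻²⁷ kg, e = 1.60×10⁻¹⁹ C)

K ≈ 32.6 eV

v = qBr/m = (2×1.60×10^-19)(0.114)(7.21×10^-3) / (6.64×10^-27) = 3.96×10^4 m/s.
K = ½mv² = 0.5·(6.64×10^-27)·(3.96×10^4)² = 5.21×10^-18 J = 32.6 eV.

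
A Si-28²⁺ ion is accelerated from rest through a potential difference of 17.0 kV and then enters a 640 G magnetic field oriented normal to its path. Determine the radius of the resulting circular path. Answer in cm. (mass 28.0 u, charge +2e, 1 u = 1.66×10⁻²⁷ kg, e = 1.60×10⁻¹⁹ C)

r ≈ 110 cm

The kinetic energy gained is K = qV = (2×1.60×10^-19)(1.70×10^4) = 5.44×10^-15 J.
v = √(2K/m) = 4.84×10^5 m/s.
r = mv/(qB) = (4.65×10^-26)(4.84×10^5) / [(2×1.60×10^-19)(0.0640)] = 1.10 m.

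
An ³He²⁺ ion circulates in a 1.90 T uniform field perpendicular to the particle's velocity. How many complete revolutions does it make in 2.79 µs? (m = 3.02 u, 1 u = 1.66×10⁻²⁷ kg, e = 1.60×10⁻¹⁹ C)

N = 53

T = 2πm/(qB) = 2π(5.0132×10^-27) / [(2×1.60×10^-19)(1.90)] = 5.1807×10^-8 s.
N = t/T = 2.79×10^-6 / 5.1807×10^-8 ≈ 53.85, so 53 complete revolutions.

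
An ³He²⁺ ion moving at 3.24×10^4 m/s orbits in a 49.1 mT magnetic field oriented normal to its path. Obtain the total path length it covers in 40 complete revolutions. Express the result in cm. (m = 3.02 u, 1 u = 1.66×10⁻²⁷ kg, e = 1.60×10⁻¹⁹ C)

L ≈ 260 cm

r = mv/(qB) = 0.0103 m, so one revolution covers 2πr = 0.0650 m.
In 40 revolutions: L = 40·2πr = 2.60 m.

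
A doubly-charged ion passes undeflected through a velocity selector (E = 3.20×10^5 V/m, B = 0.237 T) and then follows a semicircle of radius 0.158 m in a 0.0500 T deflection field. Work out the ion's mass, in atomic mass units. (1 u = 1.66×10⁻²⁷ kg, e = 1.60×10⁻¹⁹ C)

v = E/B₁ = 1.35×10^6 m/s.
From r = mv/(qB₂), m = qB₂r/v = (2×1.60×10^-19)(0.0500)(0.158) / (1.35×10^6) = 1.87×10^-27 kg.
In atomic mass units: m = 1.87×10^-27 / 1.66×10^-27 = 1.13 u.

m ≈ 1.13 u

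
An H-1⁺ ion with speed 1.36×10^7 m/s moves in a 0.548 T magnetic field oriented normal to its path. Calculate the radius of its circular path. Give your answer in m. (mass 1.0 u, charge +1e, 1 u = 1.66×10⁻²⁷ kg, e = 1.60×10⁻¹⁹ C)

The magnetic force provides the centripetal force: qvB = mv²/r, so r = mv/(qB).
r = (1.66×10^-27 kg)(1.36×10^7 m/s) / [(1×1.60×10^-19 C)(0.548 T)] = 0.257 m.

r ≈ 0.257 m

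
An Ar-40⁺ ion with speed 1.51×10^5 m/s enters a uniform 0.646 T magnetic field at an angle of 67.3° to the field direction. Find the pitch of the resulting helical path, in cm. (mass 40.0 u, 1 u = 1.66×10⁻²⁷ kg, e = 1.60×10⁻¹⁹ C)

pitch ≈ 23.5 cm

The velocity component along B is v∥ = v cos67.3° = 5.83×10^4 m/s.
The cyclotron period T = 2πm/(qB) = 4.04×10^-6 s is set by m, q, B alone.
Pitch = v∥·T = (5.83×10^4)(4.04×10^-6) = 0.235 m.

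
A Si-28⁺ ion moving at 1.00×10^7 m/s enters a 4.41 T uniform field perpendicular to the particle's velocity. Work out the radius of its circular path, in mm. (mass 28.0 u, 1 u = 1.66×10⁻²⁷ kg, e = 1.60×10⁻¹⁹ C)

The magnetic force provides the centripetal force: qvB = mv²/r, so r = mv/(qB).
r = (4.65×10^-26 kg)(1.00×10^7 m/s) / [(1×1.60×10^-19 C)(4.41 T)] = 0.659 m.

r ≈ 659 mm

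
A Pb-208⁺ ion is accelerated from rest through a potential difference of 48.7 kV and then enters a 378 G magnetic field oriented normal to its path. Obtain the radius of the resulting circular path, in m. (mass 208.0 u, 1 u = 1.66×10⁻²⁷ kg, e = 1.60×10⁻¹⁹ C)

The kinetic energy gained is K = qV = (1×1.60×10^-19)(4.87×10^4) = 7.79×10^-15 J.
v = √(2K/m) = 2.12×10^5 m/s.
r = mv/(qB) = (3.45×10^-25)(2.12×10^5) / [(1×1.60×10^-19)(0.0378)] = 12.1 m.

r ≈ 12.1 m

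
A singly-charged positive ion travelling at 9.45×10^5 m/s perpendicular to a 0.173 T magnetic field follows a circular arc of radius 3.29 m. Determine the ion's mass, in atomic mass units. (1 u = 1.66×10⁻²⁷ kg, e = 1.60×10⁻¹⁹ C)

qvB = mv²/r ⇒ m = qBr/v.
m = (1×1.60×10^-19)(0.173)(3.29) / (9.45×10^5) = 9.64×10^-26 kg = 58.1 u.

m ≈ 58.1 u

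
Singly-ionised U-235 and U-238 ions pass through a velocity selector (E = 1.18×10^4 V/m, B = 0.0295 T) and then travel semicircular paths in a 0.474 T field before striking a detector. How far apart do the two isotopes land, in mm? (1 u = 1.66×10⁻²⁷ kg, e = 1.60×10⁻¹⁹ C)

Δd ≈ 52.5 mm

Both emerge at v = E/B₁ = 4.00×10^5 m/s.
r = mv/(qB₂), so r₁ = 2.0575 m and r₂ = 2.0838 m, giving Δr = 0.0263 m.
After a semicircle each ion lands a diameter 2r from the entry slit, so the separation is 2Δr = 0.0525 m.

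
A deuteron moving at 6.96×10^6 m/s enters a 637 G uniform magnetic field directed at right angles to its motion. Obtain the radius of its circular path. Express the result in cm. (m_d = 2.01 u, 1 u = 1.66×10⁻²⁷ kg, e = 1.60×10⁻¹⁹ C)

r ≈ 228 cm

The magnetic force provides the centripetal force: qvB = mv²/r, so r = mv/(qB).
r = (3.34×10^-27 kg)(6.96×10^6 m/s) / [(1×1.60×10^-19 C)(0.0637 T)] = 2.28 m.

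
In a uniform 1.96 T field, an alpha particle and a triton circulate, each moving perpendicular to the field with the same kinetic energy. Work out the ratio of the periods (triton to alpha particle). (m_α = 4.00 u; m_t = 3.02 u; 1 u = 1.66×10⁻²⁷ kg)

ratio ≈ 1.51

T = 2πm/(qB) is independent of speed, so T₂/T₁ = (m₂/q₂)/(m₁/q₁).
T_{triton}/T_{alpha particle} = (5.01×10^-27/1e) / (6.64×10^-27/2e) = 1.51.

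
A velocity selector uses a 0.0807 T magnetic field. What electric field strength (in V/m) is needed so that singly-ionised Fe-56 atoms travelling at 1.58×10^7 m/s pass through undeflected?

qE = qvB ⇒ E = vB = (1.58×10^7)(0.0807) = 1.28×10^6 V/m.

E ≈ 1.28×10^6 V/m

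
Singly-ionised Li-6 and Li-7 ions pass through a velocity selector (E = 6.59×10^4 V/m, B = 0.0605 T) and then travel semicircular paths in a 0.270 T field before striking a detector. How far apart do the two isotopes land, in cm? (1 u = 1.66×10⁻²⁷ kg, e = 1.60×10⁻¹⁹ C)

Both emerge at v = E/B₁ = 1.09×10^6 m/s.
r = mv/(qB₂), so r₁ = 0.2511 m and r₂ = 0.2930 m, giving Δr = 0.0419 m.
After a semicircle each ion lands a diameter 2r from the entry slit, so the separation is 2Δr = 0.0837 m.

Δd ≈ 8.37 cm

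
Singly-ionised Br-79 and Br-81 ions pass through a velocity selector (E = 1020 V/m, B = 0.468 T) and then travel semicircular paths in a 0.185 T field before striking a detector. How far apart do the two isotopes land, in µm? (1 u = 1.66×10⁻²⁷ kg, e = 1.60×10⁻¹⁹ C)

Both emerge at v = E/B₁ = 2180 m/s.
r = mv/(qB₂), so r₁ = 9.656×10^-3 m and r₂ = 9.900×10^-3 m, giving Δr = 2.44×10^-4 m.
After a semicircle each ion lands a diameter 2r from the entry slit, so the separation is 2Δr = 4.89×10^-4 m.

Δd ≈ 489 µm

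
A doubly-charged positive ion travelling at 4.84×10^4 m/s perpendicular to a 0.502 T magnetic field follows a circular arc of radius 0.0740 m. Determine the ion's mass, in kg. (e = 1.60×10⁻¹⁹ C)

m ≈ 2.46×10^-25 kg

qvB = mv²/r ⇒ m = qBr/v.
m = (2×1.60×10^-19)(0.502)(0.0740) / (4.84×10^4) = 2.46×10^-25 kg.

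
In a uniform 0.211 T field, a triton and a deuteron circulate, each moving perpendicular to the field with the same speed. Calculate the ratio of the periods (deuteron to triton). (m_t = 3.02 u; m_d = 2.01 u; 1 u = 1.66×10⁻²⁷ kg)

T = 2πm/(qB) is independent of speed, so T₂/T₁ = (m₂/q₂)/(m₁/q₁).
T_{deuteron}/T_{triton} = (3.34×10^-27/1e) / (5.01×10^-27/1e) = 0.666.

ratio ≈ 0.666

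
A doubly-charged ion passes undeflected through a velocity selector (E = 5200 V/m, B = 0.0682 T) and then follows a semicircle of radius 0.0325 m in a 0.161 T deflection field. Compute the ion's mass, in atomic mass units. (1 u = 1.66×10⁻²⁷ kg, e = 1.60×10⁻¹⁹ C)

v = E/B₁ = 7.62×10^4 m/s.
From r = mv/(qB₂), m = qB₂r/v = (2×1.60×10^-19)(0.161)(0.0325) / (7.62×10^4) = 2.20×10^-26 kg.
In atomic mass units: m = 2.20×10^-26 / 1.66×10^-27 = 13.2 u.

m ≈ 13.2 u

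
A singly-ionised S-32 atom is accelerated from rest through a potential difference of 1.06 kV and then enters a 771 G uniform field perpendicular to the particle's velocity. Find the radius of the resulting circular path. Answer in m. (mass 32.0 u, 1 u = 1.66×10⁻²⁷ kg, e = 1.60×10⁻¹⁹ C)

r ≈ 0.344 m

The kinetic energy gained is K = qV = (1×1.60×10^-19)(1060) = 1.70×10^-16 J.
v = √(2K/m) = 7.99×10^4 m/s.
r = mv/(qB) = (5.31×10^-26)(7.99×10^4) / [(1×1.60×10^-19)(0.0771)] = 0.344 m.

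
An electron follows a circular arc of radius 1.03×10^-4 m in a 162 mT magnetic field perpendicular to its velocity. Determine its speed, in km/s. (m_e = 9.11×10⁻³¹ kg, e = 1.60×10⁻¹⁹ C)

v ≈ 2930 km/s

From qvB = mv²/r, v = qBr/m.
v = (1×1.60×10^-19)(0.162)(1.03×10^-4) / (9.11×10^-31) = 2.93×10^6 m/s.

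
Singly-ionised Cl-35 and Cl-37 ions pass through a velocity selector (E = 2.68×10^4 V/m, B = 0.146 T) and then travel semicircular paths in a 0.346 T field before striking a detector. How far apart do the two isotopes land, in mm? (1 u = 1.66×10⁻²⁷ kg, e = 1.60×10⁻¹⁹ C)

Both emerge at v = E/B₁ = 1.84×10^5 m/s.
r = mv/(qB₂), so r₁ = 0.1926 m and r₂ = 0.2037 m, giving Δr = 0.0110 m.
After a semicircle each ion lands a diameter 2r from the entry slit, so the separation is 2Δr = 0.0220 m.

Δd ≈ 22.0 mm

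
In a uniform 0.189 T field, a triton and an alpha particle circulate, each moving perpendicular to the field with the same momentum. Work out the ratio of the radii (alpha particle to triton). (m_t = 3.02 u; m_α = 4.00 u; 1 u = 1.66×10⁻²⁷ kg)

r = p/(qB) ⇒ at equal p, r ∝ 1/q.
r_{alpha particle}/r_{triton} = 0.500.

ratio ≈ 0.500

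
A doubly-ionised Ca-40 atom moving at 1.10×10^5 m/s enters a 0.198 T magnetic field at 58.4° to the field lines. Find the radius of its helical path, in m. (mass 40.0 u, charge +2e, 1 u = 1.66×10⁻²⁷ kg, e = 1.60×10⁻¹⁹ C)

Only the perpendicular component v⊥ = v sin58.4° = 9.37×10^4 m/s is bent by the field.
r = m v⊥ /(qB) = (6.64×10^-26)(9.37×10^4) / [(2×1.60×10^-19)(0.198)] = 0.0982 m.

r ≈ 0.0982 m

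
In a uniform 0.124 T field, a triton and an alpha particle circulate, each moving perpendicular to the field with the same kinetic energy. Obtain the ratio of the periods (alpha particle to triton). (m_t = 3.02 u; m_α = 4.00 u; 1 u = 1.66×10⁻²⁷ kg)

ratio ≈ 0.662

T = 2πm/(qB) is independent of speed, so T₂/T₁ = (m₂/q₂)/(m₁/q₁).
T_{alpha particle}/T_{triton} = (6.64×10^-27/2e) / (5.01×10^-27/1e) = 0.662.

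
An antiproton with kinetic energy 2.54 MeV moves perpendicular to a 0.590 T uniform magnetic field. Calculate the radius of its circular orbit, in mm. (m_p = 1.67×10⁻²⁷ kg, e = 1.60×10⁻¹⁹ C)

r ≈ 390 mm

Convert the energy: K = 2.54 MeV = 4.06×10^-13 J.
v = √(2K/m) = √(2·4.06×10^-13/1.67×10^-27) = 2.21×10^7 m/s.
r = mv/(qB) = (1.67×10^-27)(2.21×10^7) / [(1×1.60×10^-19)(0.590)] = 0.390 m.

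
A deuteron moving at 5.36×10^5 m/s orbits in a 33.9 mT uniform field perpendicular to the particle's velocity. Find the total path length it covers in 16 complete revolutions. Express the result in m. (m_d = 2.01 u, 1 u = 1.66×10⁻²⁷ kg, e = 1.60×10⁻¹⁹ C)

L ≈ 33.1 m

r = mv/(qB) = 0.330 m, so one revolution covers 2πr = 2.07 m.
In 16 revolutions: L = 16·2πr = 33.1 m.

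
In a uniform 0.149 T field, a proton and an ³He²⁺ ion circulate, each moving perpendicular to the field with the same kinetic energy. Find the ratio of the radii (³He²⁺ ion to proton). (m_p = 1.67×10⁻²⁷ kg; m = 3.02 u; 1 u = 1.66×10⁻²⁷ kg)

r = √(2mK)/(qB) ⇒ at equal K, r ∝ √m/q.
r_{³He²⁺ ion}/r_{proton} = 0.866.

ratio ≈ 0.866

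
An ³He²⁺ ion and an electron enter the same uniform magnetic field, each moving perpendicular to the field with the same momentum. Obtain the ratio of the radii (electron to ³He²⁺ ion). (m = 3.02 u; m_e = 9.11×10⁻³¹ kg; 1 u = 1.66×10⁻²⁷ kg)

ratio ≈ 2.00

r = p/(qB) ⇒ at equal p, r ∝ 1/q.
r_{electron}/r_{³He²⁺ ion} = 2.00.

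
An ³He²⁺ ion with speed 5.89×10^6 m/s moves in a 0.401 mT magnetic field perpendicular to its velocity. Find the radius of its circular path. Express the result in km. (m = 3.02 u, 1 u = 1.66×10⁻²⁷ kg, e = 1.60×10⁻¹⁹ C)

r ≈ 0.230 km

The magnetic force provides the centripetal force: qvB = mv²/r, so r = mv/(qB).
r = (5.01×10^-27 kg)(5.89×10^6 m/s) / [(2×1.60×10^-19 C)(4.01×10^-4 T)] = 230 m.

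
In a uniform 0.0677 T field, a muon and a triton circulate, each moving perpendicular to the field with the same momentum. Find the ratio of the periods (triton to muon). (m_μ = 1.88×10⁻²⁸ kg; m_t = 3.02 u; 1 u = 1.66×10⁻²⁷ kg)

ratio ≈ 26.7

T = 2πm/(qB) is independent of speed, so T₂/T₁ = (m₂/q₂)/(m₁/q₁).
T_{triton}/T_{muon} = (5.01×10^-27/1e) / (1.88×10^-28/1e) = 26.7.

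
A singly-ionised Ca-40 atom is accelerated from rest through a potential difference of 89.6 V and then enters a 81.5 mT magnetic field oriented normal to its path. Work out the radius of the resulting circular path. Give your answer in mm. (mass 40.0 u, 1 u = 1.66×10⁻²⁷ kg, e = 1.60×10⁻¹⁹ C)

The kinetic energy gained is K = qV = (1×1.60×10^-19)(89.6) = 1.43×10^-17 J.
v = √(2K/m) = 2.08×10^4 m/s.
r = mv/(qB) = (6.64×10^-26)(2.08×10^4) / [(1×1.60×10^-19)(0.0815)] = 0.106 m.

r ≈ 106 mm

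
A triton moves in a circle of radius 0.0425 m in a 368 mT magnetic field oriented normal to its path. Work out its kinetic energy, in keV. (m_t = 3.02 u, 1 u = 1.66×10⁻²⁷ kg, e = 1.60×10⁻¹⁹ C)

v = qBr/m = (1×1.60×10^-19)(0.368)(0.0425) / (5.01×10^-27) = 4.99×10^5 m/s.
K = ½mv² = 0.5·(5.01×10^-27)·(4.99×10^5)² = 6.25×10^-16 J = 3.90 keV.

K ≈ 3.90 keV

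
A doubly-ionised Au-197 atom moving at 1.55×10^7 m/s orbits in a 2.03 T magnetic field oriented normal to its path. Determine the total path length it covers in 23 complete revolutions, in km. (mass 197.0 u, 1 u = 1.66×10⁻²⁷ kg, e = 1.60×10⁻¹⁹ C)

L ≈ 1.13 km

r = mv/(qB) = 7.80 m, so one revolution covers 2πr = 49.0 m.
In 23 revolutions: L = 23·2πr = 1130 m.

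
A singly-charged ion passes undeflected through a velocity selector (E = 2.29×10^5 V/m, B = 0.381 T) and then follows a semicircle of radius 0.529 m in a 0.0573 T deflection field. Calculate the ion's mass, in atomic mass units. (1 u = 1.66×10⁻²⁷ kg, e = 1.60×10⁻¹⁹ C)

m ≈ 4.86 u

v = E/B₁ = 6.01×10^5 m/s.
From r = mv/(qB₂), m = qB₂r/v = (1×1.60×10^-19)(0.0573)(0.529) / (6.01×10^5) = 8.07×10^-27 kg.
In atomic mass units: m = 8.07×10^-27 / 1.66×10^-27 = 4.86 u.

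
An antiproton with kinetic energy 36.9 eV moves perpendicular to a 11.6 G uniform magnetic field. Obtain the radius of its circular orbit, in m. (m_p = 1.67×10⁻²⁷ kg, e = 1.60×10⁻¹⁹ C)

r ≈ 0.757 m

Convert the energy: K = 36.9 eV = 5.90×10^-18 J.
v = √(2K/m) = √(2·5.90×10^-18/1.67×10^-27) = 8.41×10^4 m/s.
r = mv/(qB) = (1.67×10^-27)(8.41×10^4) / [(1×1.60×10^-19)(1.16×10^-3)] = 0.757 m.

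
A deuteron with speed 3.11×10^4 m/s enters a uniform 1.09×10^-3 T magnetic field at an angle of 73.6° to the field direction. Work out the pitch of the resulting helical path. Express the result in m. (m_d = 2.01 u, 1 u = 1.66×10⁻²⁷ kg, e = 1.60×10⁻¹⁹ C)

The velocity component along B is v∥ = v cos73.6° = 8780 m/s.
The cyclotron period T = 2πm/(qB) = 1.20×10^-4 s is set by m, q, B alone.
Pitch = v∥·T = (8780)(1.20×10^-4) = 1.06 m.

pitch ≈ 1.06 m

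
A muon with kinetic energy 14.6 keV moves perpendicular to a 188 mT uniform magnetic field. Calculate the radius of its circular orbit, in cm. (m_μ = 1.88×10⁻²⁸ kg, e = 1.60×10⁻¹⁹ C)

Convert the energy: K = 14.6 keV = 2.34×10^-15 J.
v = √(2K/m) = √(2·2.34×10^-15/1.88×10^-28) = 4.99×10^6 m/s.
r = mv/(qB) = (1.88×10^-28)(4.99×10^6) / [(1×1.60×10^-19)(0.188)] = 0.0312 m.

r ≈ 3.12 cm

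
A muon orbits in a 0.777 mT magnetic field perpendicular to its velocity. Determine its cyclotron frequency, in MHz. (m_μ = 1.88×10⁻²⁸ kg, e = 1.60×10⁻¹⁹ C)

f ≈ 0.105 MHz

f = qB/(2πm) = (1×1.60×10^-19)(7.77×10^-4) / [2π(1.88×10^-28)] = 1.05×10^5 Hz.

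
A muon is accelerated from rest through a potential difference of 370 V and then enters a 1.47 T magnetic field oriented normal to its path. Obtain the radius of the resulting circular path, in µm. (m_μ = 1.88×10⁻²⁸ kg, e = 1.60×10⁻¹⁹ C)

r ≈ 634 µm

The kinetic energy gained is K = qV = (1×1.60×10^-19)(370) = 5.92×10^-17 J.
v = √(2K/m) = 7.94×10^5 m/s.
r = mv/(qB) = (1.88×10^-28)(7.94×10^5) / [(1×1.60×10^-19)(1.47)] = 6.34×10^-4 m.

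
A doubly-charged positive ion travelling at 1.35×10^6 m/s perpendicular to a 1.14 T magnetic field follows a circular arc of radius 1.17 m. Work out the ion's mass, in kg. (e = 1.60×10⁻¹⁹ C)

qvB = mv²/r ⇒ m = qBr/v.
m = (2×1.60×10^-19)(1.14)(1.17) / (1.35×10^6) = 3.16×10^-25 kg.

m ≈ 3.16×10^-25 kg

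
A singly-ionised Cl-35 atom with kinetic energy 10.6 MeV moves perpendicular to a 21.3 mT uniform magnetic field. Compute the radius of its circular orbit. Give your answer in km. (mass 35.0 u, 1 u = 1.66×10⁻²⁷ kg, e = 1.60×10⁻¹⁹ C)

Convert the energy: K = 10.6 MeV = 1.70×10^-12 J.
v = √(2K/m) = √(2·1.70×10^-12/5.81×10^-26) = 7.64×10^6 m/s.
r = mv/(qB) = (5.81×10^-26)(7.64×10^6) / [(1×1.60×10^-19)(0.0213)] = 130 m.

r ≈ 0.130 km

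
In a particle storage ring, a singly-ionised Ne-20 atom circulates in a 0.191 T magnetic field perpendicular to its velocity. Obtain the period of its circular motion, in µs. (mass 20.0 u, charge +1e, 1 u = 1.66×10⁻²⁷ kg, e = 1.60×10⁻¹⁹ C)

T ≈ 6.83 µs

The cyclotron period is independent of speed: T = 2πm/(qB).
T = 2π(3.32×10^-26) / [(1×1.60×10^-19)(0.191)] = 6.83×10^-6 s.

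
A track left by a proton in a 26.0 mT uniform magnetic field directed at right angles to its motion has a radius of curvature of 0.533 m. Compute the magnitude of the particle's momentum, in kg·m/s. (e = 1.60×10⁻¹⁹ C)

p ≈ 2.22×10^-21 kg·m/s

Since qvB = mv²/r, the momentum p = mv = qBr.
p = (1×1.60×10^-19)(0.0260)(0.533) = 2.22×10^-21 kg·m/s.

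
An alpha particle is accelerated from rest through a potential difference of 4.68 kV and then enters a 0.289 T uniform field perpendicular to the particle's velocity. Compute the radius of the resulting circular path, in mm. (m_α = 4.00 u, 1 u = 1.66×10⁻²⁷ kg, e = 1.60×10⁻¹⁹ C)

The kinetic energy gained is K = qV = (2×1.60×10^-19)(4680) = 1.50×10^-15 J.
v = √(2K/m) = 6.72×10^5 m/s.
r = mv/(qB) = (6.64×10^-27)(6.72×10^5) / [(2×1.60×10^-19)(0.289)] = 0.0482 m.

r ≈ 48.2 mm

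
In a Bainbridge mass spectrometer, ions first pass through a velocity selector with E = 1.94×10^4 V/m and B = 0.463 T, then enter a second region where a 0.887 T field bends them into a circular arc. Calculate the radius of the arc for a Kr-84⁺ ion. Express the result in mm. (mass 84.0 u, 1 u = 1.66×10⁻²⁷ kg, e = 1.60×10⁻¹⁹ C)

The selector passes v = E/B = 1.94×10^4/0.463 = 4.19×10^4 m/s.
In the deflection region, r = mv/(qB₂) = (1.39×10^-25)(4.19×10^4) / [(1×1.60×10^-19)(0.887)] = 0.0412 m.

r ≈ 41.2 mm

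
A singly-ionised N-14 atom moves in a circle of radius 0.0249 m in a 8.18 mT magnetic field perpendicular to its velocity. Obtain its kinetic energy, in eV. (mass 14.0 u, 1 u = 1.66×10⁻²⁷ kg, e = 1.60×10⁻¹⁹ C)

v = qBr/m = (1×1.60×10^-19)(8.18×10^-3)(0.0249) / (2.32×10^-26) = 1400 m/s.
K = ½mv² = 0.5·(2.32×10^-26)·(1400)² = 2.28×10^-20 J = 0.143 eV.

K ≈ 0.143 eV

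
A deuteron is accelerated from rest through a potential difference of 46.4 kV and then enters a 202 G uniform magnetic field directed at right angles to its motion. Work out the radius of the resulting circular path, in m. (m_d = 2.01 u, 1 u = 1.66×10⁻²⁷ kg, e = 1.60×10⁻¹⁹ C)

The kinetic energy gained is K = qV = (1×1.60×10^-19)(4.64×10^4) = 7.42×10^-15 J.
v = √(2K/m) = 2.11×10^6 m/s.
r = mv/(qB) = (3.34×10^-27)(2.11×10^6) / [(1×1.60×10^-19)(0.0202)] = 2.18 m.

r ≈ 2.18 m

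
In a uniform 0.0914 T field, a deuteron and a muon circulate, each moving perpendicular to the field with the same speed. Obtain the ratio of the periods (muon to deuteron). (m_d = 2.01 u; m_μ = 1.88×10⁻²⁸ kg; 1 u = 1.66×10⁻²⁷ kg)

ratio ≈ 0.0563

T = 2πm/(qB) is independent of speed, so T₂/T₁ = (m₂/q₂)/(m₁/q₁).
T_{muon}/T_{deuteron} = (1.88×10^-28/1e) / (3.34×10^-27/1e) = 0.0563.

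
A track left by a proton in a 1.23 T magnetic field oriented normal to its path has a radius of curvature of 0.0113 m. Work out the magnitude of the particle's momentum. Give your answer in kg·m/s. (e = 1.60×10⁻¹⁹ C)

p ≈ 2.22×10^-21 kg·m/s

Since qvB = mv²/r, the momentum p = mv = qBr.
p = (1×1.60×10^-19)(1.23)(0.0113) = 2.22×10^-21 kg·m/s.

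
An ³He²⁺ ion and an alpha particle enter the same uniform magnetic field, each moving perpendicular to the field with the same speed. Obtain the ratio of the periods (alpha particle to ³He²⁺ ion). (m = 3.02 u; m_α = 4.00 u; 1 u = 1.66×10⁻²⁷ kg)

ratio ≈ 1.32

T = 2πm/(qB) is independent of speed, so T₂/T₁ = (m₂/q₂)/(m₁/q₁).
T_{alpha particle}/T_{³He²⁺ ion} = (6.64×10^-27/2e) / (5.01×10^-27/2e) = 1.32.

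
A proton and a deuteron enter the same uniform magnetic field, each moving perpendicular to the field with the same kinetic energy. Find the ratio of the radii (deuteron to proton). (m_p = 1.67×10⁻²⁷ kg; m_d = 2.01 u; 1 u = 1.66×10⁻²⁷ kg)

r = √(2mK)/(qB) ⇒ at equal K, r ∝ √m/q.
r_{deuteron}/r_{proton} = 1.41.

ratio ≈ 1.41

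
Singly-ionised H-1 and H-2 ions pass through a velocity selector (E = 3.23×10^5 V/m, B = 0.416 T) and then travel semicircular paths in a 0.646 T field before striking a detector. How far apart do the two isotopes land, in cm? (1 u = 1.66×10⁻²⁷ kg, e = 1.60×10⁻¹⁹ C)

Δd ≈ 2.49 cm

Both emerge at v = E/B₁ = 7.76×10^5 m/s.
r = mv/(qB₂), so r₁ = 0.0125 m and r₂ = 0.0249 m, giving Δr = 0.0125 m.
After a semicircle each ion lands a diameter 2r from the entry slit, so the separation is 2Δr = 0.0249 m.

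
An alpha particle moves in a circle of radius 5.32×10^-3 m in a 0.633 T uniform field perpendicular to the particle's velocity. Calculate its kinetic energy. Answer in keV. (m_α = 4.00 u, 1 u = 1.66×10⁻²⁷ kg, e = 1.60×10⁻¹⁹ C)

K ≈ 0.547 keV

v = qBr/m = (2×1.60×10^-19)(0.633)(5.32×10^-3) / (6.64×10^-27) = 1.62×10^5 m/s.
K = ½mv² = 0.5·(6.64×10^-27)·(1.62×10^5)² = 8.74×10^-17 J = 0.547 keV.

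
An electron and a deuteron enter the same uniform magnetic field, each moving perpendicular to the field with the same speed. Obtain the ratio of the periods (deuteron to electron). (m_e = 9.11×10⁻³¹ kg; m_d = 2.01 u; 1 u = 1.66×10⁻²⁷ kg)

ratio ≈ 3660

T = 2πm/(qB) is independent of speed, so T₂/T₁ = (m₂/q₂)/(m₁/q₁).
T_{deuteron}/T_{electron} = (3.34×10^-27/1e) / (9.11×10^-31/1e) = 3660.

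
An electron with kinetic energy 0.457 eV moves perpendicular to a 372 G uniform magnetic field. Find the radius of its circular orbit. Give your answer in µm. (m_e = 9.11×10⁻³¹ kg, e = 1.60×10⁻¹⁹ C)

Convert the energy: K = 0.457 eV = 7.31×10^-20 J.
v = √(2K/m) = √(2·7.31×10^-20/9.11×10^-31) = 4.01×10^5 m/s.
r = mv/(qB) = (9.11×10^-31)(4.01×10^5) / [(1×1.60×10^-19)(0.0372)] = 6.13×10^-5 m.

r ≈ 61.3 µm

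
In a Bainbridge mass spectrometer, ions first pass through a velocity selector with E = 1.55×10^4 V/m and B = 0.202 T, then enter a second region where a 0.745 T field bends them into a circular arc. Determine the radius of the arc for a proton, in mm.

The selector passes v = E/B = 1.55×10^4/0.202 = 7.67×10^4 m/s.
In the deflection region, r = mv/(qB₂) = (1.67×10^-27)(7.67×10^4) / [(1×1.60×10^-19)(0.745)] = 1.08×10^-3 m.

r ≈ 1.08 mm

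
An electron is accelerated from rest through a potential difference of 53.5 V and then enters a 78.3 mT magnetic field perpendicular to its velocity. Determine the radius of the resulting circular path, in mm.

The kinetic energy gained is K = qV = (1×1.60×10^-19)(53.5) = 8.56×10^-18 J.
v = √(2K/m) = 4.34×10^6 m/s.
r = mv/(qB) = (9.11×10^-31)(4.34×10^6) / [(1×1.60×10^-19)(0.0783)] = 3.15×10^-4 m.

r ≈ 0.315 mm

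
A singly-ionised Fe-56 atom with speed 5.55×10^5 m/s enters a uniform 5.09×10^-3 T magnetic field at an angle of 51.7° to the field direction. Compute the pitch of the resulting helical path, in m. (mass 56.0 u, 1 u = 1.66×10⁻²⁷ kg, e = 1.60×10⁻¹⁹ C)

The velocity component along B is v∥ = v cos51.7° = 3.44×10^5 m/s.
The cyclotron period T = 2πm/(qB) = 7.17×10^-4 s is set by m, q, B alone.
Pitch = v∥·T = (3.44×10^5)(7.17×10^-4) = 247 m.

pitch ≈ 247 m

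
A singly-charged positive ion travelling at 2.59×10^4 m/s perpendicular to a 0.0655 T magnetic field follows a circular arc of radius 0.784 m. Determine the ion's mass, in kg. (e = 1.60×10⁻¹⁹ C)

m ≈ 3.17×10^-25 kg

qvB = mv²/r ⇒ m = qBr/v.
m = (1×1.60×10^-19)(0.0655)(0.784) / (2.59×10^4) = 3.17×10^-25 kg.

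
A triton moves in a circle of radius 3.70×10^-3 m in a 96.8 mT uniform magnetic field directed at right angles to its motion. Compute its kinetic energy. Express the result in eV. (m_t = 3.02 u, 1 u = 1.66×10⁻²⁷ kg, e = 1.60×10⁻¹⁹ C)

K ≈ 2.05 eV

v = qBr/m = (1×1.60×10^-19)(0.0968)(3.70×10^-3) / (5.01×10^-27) = 1.14×10^4 m/s.
K = ½mv² = 0.5·(5.01×10^-27)·(1.14×10^4)² = 3.28×10^-19 J = 2.05 eV.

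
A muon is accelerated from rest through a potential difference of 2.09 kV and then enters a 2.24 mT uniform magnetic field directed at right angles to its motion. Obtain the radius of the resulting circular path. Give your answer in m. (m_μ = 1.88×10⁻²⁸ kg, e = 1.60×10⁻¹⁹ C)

The kinetic energy gained is K = qV = (1×1.60×10^-19)(2090) = 3.34×10^-16 J.
v = √(2K/m) = 1.89×10^6 m/s.
r = mv/(qB) = (1.88×10^-28)(1.89×10^6) / [(1×1.60×10^-19)(2.24×10^-3)] = 0.989 m.

r ≈ 0.989 m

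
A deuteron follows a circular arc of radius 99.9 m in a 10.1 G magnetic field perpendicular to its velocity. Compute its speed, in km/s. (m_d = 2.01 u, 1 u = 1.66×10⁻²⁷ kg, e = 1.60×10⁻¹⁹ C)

v ≈ 4840 km/s

From qvB = mv²/r, v = qBr/m.
v = (1×1.60×10^-19)(1.01×10^-3)(99.9) / (3.34×10^-27) = 4.84×10^6 m/s.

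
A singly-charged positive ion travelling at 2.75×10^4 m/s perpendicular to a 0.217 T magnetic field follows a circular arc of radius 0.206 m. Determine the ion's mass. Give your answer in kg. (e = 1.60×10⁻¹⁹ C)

m ≈ 2.60×10^-25 kg

qvB = mv²/r ⇒ m = qBr/v.
m = (1×1.60×10^-19)(0.217)(0.206) / (2.75×10^4) = 2.60×10^-25 kg.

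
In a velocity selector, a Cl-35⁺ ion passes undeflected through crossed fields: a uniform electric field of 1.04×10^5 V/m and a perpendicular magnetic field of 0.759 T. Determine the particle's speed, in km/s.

For zero net force, qE = qvB, so v = E/B.
v = (1.04×10^5) / (0.759) = 1.37×10^5 m/s.

v ≈ 137 km/s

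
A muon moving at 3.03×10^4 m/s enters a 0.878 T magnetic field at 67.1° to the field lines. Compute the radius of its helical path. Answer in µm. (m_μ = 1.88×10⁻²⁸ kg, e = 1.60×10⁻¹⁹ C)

Only the perpendicular component v⊥ = v sin67.1° = 2.79×10^4 m/s is bent by the field.
r = m v⊥ /(qB) = (1.88×10^-28)(2.79×10^4) / [(1×1.60×10^-19)(0.878)] = 3.74×10^-5 m.

r ≈ 37.4 µm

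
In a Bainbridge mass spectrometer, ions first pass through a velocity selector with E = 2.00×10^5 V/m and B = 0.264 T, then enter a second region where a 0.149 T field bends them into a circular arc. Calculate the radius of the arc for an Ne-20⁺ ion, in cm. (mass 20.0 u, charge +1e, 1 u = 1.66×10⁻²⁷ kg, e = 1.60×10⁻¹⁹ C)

r ≈ 106 cm

The selector passes v = E/B = 2.00×10^5/0.264 = 7.58×10^5 m/s.
In the deflection region, r = mv/(qB₂) = (3.32×10^-26)(7.58×10^5) / [(1×1.60×10^-19)(0.149)] = 1.06 m.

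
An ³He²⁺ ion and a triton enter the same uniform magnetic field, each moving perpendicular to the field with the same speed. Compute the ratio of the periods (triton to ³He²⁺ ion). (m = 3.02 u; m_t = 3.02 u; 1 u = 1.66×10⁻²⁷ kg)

ratio ≈ 2.00

T = 2πm/(qB) is independent of speed, so T₂/T₁ = (m₂/q₂)/(m₁/q₁).
T_{triton}/T_{³He²⁺ ion} = (5.01×10^-27/1e) / (5.01×10^-27/2e) = 2.00.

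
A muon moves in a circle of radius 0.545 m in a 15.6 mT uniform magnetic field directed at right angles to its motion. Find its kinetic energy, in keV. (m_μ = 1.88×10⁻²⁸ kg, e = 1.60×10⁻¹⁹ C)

K ≈ 30.8 keV

v = qBr/m = (1×1.60×10^-19)(0.0156)(0.545) / (1.88×10^-28) = 7.24×10^6 m/s.
K = ½mv² = 0.5·(1.88×10^-28)·(7.24×10^6)² = 4.92×10^-15 J = 30.8 keV.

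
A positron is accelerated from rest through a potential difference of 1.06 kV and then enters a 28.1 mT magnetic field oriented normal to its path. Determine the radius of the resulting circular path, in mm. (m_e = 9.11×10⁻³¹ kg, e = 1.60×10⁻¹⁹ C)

The kinetic energy gained is K = qV = (1×1.60×10^-19)(1060) = 1.70×10^-16 J.
v = √(2K/m) = 1.93×10^7 m/s.
r = mv/(qB) = (9.11×10^-31)(1.93×10^7) / [(1×1.60×10^-19)(0.0281)] = 3.91×10^-3 m.

r ≈ 3.91 mm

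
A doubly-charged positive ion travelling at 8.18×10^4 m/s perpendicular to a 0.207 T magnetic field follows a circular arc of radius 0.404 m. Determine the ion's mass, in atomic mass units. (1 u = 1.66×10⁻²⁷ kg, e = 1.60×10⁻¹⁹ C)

m ≈ 197 u

qvB = mv²/r ⇒ m = qBr/v.
m = (2×1.60×10^-19)(0.207)(0.404) / (8.18×10^4) = 3.27×10^-25 kg = 197 u.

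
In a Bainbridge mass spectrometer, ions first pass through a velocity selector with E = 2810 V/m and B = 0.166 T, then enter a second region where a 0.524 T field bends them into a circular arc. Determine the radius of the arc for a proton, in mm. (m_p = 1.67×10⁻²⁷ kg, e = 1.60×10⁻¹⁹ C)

r ≈ 0.337 mm

The selector passes v = E/B = 2810/0.166 = 1.69×10^4 m/s.
In the deflection region, r = mv/(qB₂) = (1.67×10^-27)(1.69×10^4) / [(1×1.60×10^-19)(0.524)] = 3.37×10^-4 m.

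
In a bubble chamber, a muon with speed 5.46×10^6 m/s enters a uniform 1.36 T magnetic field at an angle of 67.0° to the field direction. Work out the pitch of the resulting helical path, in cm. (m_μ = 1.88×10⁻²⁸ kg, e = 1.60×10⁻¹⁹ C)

pitch ≈ 1.16 cm

The velocity component along B is v∥ = v cos67.0° = 2.13×10^6 m/s.
The cyclotron period T = 2πm/(qB) = 5.43×10^-9 s is set by m, q, B alone.
Pitch = v∥·T = (2.13×10^6)(5.43×10^-9) = 0.0116 m.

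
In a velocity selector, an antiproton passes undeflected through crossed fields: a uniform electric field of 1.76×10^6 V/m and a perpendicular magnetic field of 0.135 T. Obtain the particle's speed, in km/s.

v ≈ 13000 km/s

For zero net force, qE = qvB, so v = E/B.
v = (1.76×10^6) / (0.135) = 1.30×10^7 m/s.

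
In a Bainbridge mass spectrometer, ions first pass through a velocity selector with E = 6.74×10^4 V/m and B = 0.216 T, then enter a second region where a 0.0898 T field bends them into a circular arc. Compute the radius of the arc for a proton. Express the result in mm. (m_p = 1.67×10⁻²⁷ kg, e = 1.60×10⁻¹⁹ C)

r ≈ 36.3 mm

The selector passes v = E/B = 6.74×10^4/0.216 = 3.12×10^5 m/s.
In the deflection region, r = mv/(qB₂) = (1.67×10^-27)(3.12×10^5) / [(1×1.60×10^-19)(0.0898)] = 0.0363 m.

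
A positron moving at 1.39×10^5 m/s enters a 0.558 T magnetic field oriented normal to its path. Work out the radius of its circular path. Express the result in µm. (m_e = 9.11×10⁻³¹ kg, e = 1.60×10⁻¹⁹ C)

r ≈ 1.42 µm

The magnetic force provides the centripetal force: qvB = mv²/r, so r = mv/(qB).
r = (9.11×10^-31 kg)(1.39×10^5 m/s) / [(1×1.60×10^-19 C)(0.558 T)] = 1.42×10^-6 m.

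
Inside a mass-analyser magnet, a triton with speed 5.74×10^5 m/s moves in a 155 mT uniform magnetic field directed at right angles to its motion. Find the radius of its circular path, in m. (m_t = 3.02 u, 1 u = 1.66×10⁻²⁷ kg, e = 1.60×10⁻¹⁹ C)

The magnetic force provides the centripetal force: qvB = mv²/r, so r = mv/(qB).
r = (5.01×10^-27 kg)(5.74×10^5 m/s) / [(1×1.60×10^-19 C)(0.155 T)] = 0.116 m.

r ≈ 0.116 m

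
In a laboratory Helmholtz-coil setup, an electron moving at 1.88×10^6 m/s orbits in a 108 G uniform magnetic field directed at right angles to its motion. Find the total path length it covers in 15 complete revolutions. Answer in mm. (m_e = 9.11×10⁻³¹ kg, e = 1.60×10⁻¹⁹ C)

L ≈ 93.4 mm

r = mv/(qB) = 9.91×10^-4 m, so one revolution covers 2πr = 6.23×10^-3 m.
In 15 revolutions: L = 15·2πr = 0.0934 m.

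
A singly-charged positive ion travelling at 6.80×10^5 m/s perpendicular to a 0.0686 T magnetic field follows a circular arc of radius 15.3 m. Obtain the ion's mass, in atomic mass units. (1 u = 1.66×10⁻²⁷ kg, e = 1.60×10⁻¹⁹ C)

m ≈ 149 u

qvB = mv²/r ⇒ m = qBr/v.
m = (1×1.60×10^-19)(0.0686)(15.3) / (6.80×10^5) = 2.47×10^-25 kg = 149 u.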